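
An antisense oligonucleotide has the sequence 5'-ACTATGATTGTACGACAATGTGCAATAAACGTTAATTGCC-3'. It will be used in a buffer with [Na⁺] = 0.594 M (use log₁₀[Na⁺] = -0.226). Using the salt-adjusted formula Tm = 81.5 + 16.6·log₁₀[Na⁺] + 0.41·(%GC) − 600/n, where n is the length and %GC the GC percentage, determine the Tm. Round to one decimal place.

77.1°C

Length n = 40. Counting bases: G=7, T=12, C=7, A=14
G+C = 14, so %GC = 14/40 × 100 = 35%
Salt term: 16.6 × (-0.226) = -3.752
GC term: 0.41 × 35 = 14.35; length term: −600/40 = −15
Tm = 81.5 + (-3.752) + 14.35 − 15 = 77.098 → 77.1°C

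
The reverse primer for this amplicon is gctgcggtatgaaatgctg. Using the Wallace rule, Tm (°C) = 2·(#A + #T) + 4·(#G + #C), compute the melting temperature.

58°C

Counting bases: C=3, T=5, A=4, G=7
A+T = 9, G+C = 10
Tm = 2(9) + 4(10) = 18 + 40 = 58°C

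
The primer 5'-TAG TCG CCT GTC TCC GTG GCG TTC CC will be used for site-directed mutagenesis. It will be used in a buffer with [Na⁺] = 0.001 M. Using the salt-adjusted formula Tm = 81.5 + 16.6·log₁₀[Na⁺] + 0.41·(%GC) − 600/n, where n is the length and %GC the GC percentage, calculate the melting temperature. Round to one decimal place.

Length n = 26. A=1, G=7, T=8, C=10
G+C = 17, so %GC = 17/26 × 100 = 65.385%
Salt term: 16.6 × (-3) = -49.8
GC term: 0.41 × 65.385 = 26.808; length term: −600/26 = −23.077
Tm = 81.5 + (-49.8) + 26.808 − 23.077 = 35.431 → 35.4°C

35.4°C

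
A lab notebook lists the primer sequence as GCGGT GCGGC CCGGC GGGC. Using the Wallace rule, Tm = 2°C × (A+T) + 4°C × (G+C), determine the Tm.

Scanning the sequence gives G=11, A=0, T=1, C=7.
AT pairs contribute 1, GC pairs contribute 18.
Tm = 2(1) + 4(18) = 2 + 72 = 74°C

74°C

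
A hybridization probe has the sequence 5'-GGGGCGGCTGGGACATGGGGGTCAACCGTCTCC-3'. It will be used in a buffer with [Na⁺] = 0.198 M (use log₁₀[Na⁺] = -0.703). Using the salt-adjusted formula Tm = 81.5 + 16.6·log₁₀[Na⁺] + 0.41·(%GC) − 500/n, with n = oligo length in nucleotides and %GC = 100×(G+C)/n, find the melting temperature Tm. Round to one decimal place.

Length n = 33. C=9, T=5, G=15, A=4
G+C = 24, so %GC = 24/33 × 100 = 72.727%
Salt term: 16.6 × (-0.703) = -11.67
GC term: 0.41 × 72.727 = 29.818; length term: −500/33 = −15.152
Tm = 81.5 + (-11.67) + 29.818 − 15.152 = 84.496 → 84.5°C

84.5°C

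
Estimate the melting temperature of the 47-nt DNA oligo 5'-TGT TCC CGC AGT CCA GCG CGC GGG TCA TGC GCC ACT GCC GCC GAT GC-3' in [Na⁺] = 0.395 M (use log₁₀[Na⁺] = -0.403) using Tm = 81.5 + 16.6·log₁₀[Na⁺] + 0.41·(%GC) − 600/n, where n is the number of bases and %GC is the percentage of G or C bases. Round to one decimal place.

Length n = 47. Base counts: C=19, G=15, T=8, A=5
G+C = 34, so %GC = 34/47 × 100 = 72.34%
Salt term: 16.6 × (-0.403) = -6.69
GC term: 0.41 × 72.34 = 29.659; length term: −600/47 = −12.766
Tm = 81.5 + (-6.69) + 29.659 − 12.766 = 91.703 → 91.7°C

91.7°C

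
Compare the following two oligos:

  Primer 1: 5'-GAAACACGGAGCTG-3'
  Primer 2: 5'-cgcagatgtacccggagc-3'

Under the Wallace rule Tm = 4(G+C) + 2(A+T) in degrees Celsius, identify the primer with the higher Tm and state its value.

Primer 2, 60°C

Primer 1: A+T=6, G+C=8 → Tm = 2(6)+4(8) = 44°C
Primer 2: A+T=6, G+C=12 → Tm = 2(6)+4(12) = 60°C
44°C vs 60°C → primer 2 is higher.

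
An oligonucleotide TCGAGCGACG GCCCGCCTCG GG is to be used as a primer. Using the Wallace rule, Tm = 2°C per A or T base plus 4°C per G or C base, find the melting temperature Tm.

T=2, C=9, A=2, G=9
AT pairs contribute 4, GC pairs contribute 18.
Tm = 2×4 + 4×18 = 80°C

80°C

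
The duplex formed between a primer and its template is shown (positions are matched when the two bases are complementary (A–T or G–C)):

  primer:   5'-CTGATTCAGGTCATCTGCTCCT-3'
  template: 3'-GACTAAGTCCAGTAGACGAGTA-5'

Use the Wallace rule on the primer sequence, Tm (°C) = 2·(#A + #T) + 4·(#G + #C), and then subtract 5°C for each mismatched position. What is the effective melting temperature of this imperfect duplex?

Primer base counts: A=3, T=8, G=4, C=7 → A+T=11, G+C=11
Perfect-match Tm = 2(11) + 4(11) = 22 + 44 = 66°C
Mismatches (positions where the bases are not complementary): 1 (at position 21)
Effective Tm = 66 − 1×5 = 66 − 5 = 61°C

61°C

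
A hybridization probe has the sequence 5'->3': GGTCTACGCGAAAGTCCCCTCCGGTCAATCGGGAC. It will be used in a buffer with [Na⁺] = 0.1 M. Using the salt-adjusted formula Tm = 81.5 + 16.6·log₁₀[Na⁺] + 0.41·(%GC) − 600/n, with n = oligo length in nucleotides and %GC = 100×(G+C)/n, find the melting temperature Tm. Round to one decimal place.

Length n = 35. C=12, T=6, A=7, G=10
G+C = 22, so %GC = 22/35 × 100 = 62.857%
Salt term: 16.6 × (-1) = -16.6
GC term: 0.41 × 62.857 = 25.771; length term: −600/35 = −17.143
Tm = 81.5 + (-16.6) + 25.771 − 17.143 = 73.528 → 73.5°C

73.5°C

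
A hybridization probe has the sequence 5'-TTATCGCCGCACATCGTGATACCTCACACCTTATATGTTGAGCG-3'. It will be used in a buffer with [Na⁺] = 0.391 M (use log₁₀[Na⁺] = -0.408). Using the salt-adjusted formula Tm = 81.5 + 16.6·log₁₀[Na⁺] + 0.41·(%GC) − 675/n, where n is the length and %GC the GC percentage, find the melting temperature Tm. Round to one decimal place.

79.0°C

Length n = 44. Counting bases: C=13, T=13, A=10, G=8
G+C = 21, so %GC = 21/44 × 100 = 47.727%
Salt term: 16.6 × (-0.408) = -6.773
GC term: 0.41 × 47.727 = 19.568; length term: −675/44 = −15.341
Tm = 81.5 + (-6.773) + 19.568 − 15.341 = 78.954 → 79.0°C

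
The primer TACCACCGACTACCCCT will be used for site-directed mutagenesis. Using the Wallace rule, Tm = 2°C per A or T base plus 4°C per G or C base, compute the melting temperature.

54°C

Base counts: A=4, T=3, C=9, G=1
AT pairs contribute 7, GC pairs contribute 10.
Tm = 4·10 + 2·7 = 40 + 14 = 54°C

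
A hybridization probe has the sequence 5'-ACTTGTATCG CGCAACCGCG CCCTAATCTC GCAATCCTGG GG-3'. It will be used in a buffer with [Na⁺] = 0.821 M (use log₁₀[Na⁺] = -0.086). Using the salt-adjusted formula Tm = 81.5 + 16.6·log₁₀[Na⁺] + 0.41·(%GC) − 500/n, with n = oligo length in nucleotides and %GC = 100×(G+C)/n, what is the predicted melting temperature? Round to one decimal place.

92.6°C

Length n = 42. Scanning the sequence gives C=15, A=8, T=9, G=10.
G+C = 25, so %GC = 25/42 × 100 = 59.524%
Salt term: 16.6 × (-0.086) = -1.428
GC term: 0.41 × 59.524 = 24.405; length term: −500/42 = −11.905
Tm = 81.5 + (-1.428) + 24.405 − 11.905 = 92.572 → 92.6°C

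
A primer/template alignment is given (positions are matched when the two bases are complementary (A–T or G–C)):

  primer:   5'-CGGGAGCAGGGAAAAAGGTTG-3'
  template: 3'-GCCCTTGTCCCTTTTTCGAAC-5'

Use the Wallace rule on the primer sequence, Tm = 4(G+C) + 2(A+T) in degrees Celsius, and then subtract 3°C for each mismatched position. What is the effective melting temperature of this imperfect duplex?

Primer base counts: A=7, T=2, G=10, C=2 → A+T=9, G+C=12
Perfect-match Tm = 2(9) + 4(12) = 18 + 48 = 66°C
Mismatches (positions where the bases are not complementary): 2 (at positions 6, 18)
Effective Tm = 66 − 2×3 = 66 − 6 = 60°C

60°C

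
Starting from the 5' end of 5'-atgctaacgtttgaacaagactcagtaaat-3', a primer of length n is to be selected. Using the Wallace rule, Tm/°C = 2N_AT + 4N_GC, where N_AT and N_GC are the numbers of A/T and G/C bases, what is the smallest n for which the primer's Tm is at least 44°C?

n = 16

First 15 bases: ATGCTAACGTTTGAA → Tm = 40°C (< 44°C)
First 16 bases: ATGCTAACGTTTGAAC → Tm = 44°C (≥ 44°C)
Since every base adds ≥2°C, Tm only increases with n, so the threshold is first crossed at n = 16.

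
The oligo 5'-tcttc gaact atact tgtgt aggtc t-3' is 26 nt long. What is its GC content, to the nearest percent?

T=11, C=5, A=5, G=5
G+C = 5 + 5 = 10 out of 26 bases
%GC = 10/26 × 100 = 38.46% ≈ 38%

38%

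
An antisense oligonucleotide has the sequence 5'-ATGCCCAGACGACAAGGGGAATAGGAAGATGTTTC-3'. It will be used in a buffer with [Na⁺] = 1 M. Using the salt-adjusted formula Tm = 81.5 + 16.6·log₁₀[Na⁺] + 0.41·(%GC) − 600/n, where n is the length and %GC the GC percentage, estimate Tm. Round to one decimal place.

84.3°C

Length n = 35. Counting bases: T=6, C=6, A=12, G=11
G+C = 17, so %GC = 17/35 × 100 = 48.571%
Salt term: 16.6 × (0) = 0
GC term: 0.41 × 48.571 = 19.914; length term: −600/35 = −17.143
Tm = 81.5 + (0) + 19.914 − 17.143 = 84.271 → 84.3°C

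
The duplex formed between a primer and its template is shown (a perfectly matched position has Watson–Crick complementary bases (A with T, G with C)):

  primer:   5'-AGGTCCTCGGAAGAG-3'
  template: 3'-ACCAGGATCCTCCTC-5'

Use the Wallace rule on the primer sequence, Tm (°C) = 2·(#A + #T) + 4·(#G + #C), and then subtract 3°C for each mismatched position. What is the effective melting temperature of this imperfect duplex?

Primer base counts: A=4, T=2, G=6, C=3 → A+T=6, G+C=9
Perfect-match Tm = 2(6) + 4(9) = 12 + 36 = 48°C
Mismatches (positions where the bases are not complementary): 3 (at positions 1, 8, 12)
Effective Tm = 48 − 3×3 = 48 − 9 = 39°C

39°C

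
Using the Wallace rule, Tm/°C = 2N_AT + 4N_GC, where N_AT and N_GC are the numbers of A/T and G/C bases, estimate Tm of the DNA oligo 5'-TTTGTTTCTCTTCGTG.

Counting bases: G=3, A=0, C=3, T=10
A+T = 10, G+C = 6
Tm = 2×10 + 4×6 = 44°C

44°C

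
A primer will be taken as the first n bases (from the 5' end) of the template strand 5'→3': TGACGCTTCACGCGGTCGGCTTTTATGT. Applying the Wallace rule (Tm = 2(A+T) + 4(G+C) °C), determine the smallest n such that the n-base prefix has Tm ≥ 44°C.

n = 14

First 13 bases: TGACGCTTCACGC → Tm = 42°C (< 44°C)
First 14 bases: TGACGCTTCACGCG → Tm = 46°C (≥ 44°C)
Each additional base adds 2°C (A/T) or 4°C (G/C), so Tm is non-decreasing in n; n = 14 is the first length to reach 44°C.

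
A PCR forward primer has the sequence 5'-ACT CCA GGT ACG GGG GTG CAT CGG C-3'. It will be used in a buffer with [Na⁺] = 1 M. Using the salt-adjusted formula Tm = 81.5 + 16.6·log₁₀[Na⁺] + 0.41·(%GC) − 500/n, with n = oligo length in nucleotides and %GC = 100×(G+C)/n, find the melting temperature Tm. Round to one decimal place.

89.4°C

Length n = 25. Counting bases: A=4, C=7, T=4, G=10
G+C = 17, so %GC = 17/25 × 100 = 68%
Salt term: 16.6 × (0) = 0
GC term: 0.41 × 68 = 27.88; length term: −500/25 = −20
Tm = 81.5 + (0) + 27.88 − 20 = 89.38 → 89.4°C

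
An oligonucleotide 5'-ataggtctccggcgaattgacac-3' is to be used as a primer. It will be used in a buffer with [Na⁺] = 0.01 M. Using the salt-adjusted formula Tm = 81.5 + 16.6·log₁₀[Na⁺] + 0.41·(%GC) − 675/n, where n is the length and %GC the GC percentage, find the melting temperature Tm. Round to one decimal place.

Length n = 23. Counting bases: G=6, C=6, T=5, A=6
G+C = 12, so %GC = 12/23 × 100 = 52.174%
Salt term: 16.6 × (-2) = -33.2
GC term: 0.41 × 52.174 = 21.391; length term: −675/23 = −29.348
Tm = 81.5 + (-33.2) + 21.391 − 29.348 = 40.343 → 40.3°C

40.3°C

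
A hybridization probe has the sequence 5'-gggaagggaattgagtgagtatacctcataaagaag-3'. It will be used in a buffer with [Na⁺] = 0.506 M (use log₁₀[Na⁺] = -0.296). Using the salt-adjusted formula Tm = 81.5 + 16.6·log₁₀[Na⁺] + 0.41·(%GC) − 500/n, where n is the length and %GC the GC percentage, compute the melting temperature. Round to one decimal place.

79.8°C

Length n = 36. Base counts: A=14, T=7, C=3, G=12
G+C = 15, so %GC = 15/36 × 100 = 41.667%
Salt term: 16.6 × (-0.296) = -4.914
GC term: 0.41 × 41.667 = 17.083; length term: −500/36 = −13.889
Tm = 81.5 + (-4.914) + 17.083 − 13.889 = 79.78 → 79.8°C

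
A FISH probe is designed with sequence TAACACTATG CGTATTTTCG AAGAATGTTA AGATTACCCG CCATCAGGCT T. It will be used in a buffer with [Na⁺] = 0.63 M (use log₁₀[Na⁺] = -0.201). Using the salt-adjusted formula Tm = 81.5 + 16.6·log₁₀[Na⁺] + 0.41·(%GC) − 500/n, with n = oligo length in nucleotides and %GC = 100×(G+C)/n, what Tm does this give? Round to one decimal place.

84.4°C

Length n = 51. Base counts: T=16, A=15, G=9, C=11
G+C = 20, so %GC = 20/51 × 100 = 39.216%
Salt term: 16.6 × (-0.201) = -3.337
GC term: 0.41 × 39.216 = 16.079; length term: −500/51 = −9.804
Tm = 81.5 + (-3.337) + 16.079 − 9.804 = 84.438 → 84.4°C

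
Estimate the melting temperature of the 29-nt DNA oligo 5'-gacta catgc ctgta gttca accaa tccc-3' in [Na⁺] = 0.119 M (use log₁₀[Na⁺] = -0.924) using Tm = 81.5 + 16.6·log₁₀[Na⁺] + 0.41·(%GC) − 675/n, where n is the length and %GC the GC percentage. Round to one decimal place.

Length n = 29. Scanning the sequence gives G=4, C=10, T=7, A=8.
G+C = 14, so %GC = 14/29 × 100 = 48.276%
Salt term: 16.6 × (-0.924) = -15.338
GC term: 0.41 × 48.276 = 19.793; length term: −675/29 = −23.276
Tm = 81.5 + (-15.338) + 19.793 − 23.276 = 62.679 → 62.7°C

62.7°C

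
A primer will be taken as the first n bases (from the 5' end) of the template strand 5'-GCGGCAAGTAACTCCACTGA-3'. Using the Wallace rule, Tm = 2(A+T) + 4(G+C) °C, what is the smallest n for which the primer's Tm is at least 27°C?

n = 8

First 7 bases: GCGGCAA → Tm = 24°C (< 27°C)
First 8 bases: GCGGCAAG → Tm = 28°C (≥ 27°C)
Since every base adds ≥2°C, Tm only increases with n, so the threshold is first crossed at n = 8.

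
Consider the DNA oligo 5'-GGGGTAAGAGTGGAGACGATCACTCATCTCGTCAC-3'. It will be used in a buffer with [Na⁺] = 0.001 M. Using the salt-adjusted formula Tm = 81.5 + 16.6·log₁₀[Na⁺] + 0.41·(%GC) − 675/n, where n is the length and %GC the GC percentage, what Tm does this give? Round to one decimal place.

Length n = 35. Counting bases: C=8, A=9, G=11, T=7
G+C = 19, so %GC = 19/35 × 100 = 54.286%
Salt term: 16.6 × (-3) = -49.8
GC term: 0.41 × 54.286 = 22.257; length term: −675/35 = −19.286
Tm = 81.5 + (-49.8) + 22.257 − 19.286 = 34.671 → 34.7°C

34.7°C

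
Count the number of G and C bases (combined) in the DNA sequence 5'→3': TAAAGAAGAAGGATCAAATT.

5

A=11, G=4, T=4, C=1
Total G or C: 4 + 1 = 5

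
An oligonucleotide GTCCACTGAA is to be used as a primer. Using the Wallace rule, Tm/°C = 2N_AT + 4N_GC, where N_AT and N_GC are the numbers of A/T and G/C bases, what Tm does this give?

30°C

Counting bases: T=2, G=2, C=3, A=3
AT pairs contribute 5, GC pairs contribute 5.
Tm = 2×5 + 4×5 = 30°C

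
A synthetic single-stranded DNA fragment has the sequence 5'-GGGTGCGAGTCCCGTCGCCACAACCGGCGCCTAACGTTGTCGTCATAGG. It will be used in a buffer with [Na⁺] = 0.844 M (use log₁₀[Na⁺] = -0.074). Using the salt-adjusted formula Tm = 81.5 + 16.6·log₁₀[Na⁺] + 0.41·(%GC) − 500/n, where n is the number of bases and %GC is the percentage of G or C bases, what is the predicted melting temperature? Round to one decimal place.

Length n = 49. T=9, A=8, G=16, C=16
G+C = 32, so %GC = 32/49 × 100 = 65.306%
Salt term: 16.6 × (-0.074) = -1.228
GC term: 0.41 × 65.306 = 26.775; length term: −500/49 = −10.204
Tm = 81.5 + (-1.228) + 26.775 − 10.204 = 96.843 → 96.8°C

96.8°C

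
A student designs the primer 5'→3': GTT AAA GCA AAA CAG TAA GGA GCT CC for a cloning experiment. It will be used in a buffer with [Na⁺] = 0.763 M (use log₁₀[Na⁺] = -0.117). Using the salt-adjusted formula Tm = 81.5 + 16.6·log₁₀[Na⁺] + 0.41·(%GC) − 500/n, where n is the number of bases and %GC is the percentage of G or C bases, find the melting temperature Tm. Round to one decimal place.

77.7°C

Length n = 26. C=5, T=4, A=11, G=6
G+C = 11, so %GC = 11/26 × 100 = 42.308%
Salt term: 16.6 × (-0.117) = -1.942
GC term: 0.41 × 42.308 = 17.346; length term: −500/26 = −19.231
Tm = 81.5 + (-1.942) + 17.346 − 19.231 = 77.673 → 77.7°C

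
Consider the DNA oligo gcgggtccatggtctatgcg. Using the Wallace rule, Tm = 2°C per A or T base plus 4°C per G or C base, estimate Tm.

A=2, T=5, C=5, G=8
So N_AT = 7 and N_GC = 13.
Tm = 4·13 + 2·7 = 52 + 14 = 66°C

66°C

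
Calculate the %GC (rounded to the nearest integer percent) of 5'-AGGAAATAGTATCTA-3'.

27%

Scanning the sequence gives C=1, A=7, G=3, T=4.
G+C = 3 + 1 = 4 out of 15 bases
%GC = 4/15 × 100 = 26.67% ≈ 27%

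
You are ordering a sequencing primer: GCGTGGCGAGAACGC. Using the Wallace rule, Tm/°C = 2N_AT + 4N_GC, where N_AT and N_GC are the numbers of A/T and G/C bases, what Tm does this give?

A=3, T=1, G=7, C=4
A+T = 4, G+C = 11
Tm = 4·11 + 2·4 = 44 + 8 = 52°C

52°C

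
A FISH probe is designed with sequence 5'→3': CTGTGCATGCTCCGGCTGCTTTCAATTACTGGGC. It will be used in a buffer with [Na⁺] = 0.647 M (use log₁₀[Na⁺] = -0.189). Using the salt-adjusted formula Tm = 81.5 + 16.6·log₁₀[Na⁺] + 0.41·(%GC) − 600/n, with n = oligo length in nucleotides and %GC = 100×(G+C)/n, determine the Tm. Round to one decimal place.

Length n = 34. G=9, T=11, A=4, C=10
G+C = 19, so %GC = 19/34 × 100 = 55.882%
Salt term: 16.6 × (-0.189) = -3.137
GC term: 0.41 × 55.882 = 22.912; length term: −600/34 = −17.647
Tm = 81.5 + (-3.137) + 22.912 − 17.647 = 83.628 → 83.6°C

83.6°C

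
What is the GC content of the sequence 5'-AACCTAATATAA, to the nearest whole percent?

17%

Base counts: C=2, G=0, A=7, T=3
G+C = 0 + 2 = 2 out of 12 bases
%GC = 2/12 × 100 = 16.67% ≈ 17%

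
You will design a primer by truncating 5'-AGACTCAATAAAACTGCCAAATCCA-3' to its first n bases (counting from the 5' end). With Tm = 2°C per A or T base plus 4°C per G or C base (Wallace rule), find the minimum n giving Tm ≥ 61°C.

First 22 bases: AGACTCAATAAAACTGCCAAAT → Tm = 58°C (< 61°C)
First 23 bases: AGACTCAATAAAACTGCCAAATC → Tm = 62°C (≥ 61°C)
Each additional base adds 2°C (A/T) or 4°C (G/C), so Tm is non-decreasing in n; n = 23 is the first length to reach 61°C.

n = 23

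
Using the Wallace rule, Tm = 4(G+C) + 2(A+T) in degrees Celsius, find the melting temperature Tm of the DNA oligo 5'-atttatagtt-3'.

22°C

Scanning the sequence gives T=6, A=3, C=0, G=1.
A+T = 9, G+C = 1
Tm = 2×9 + 4×1 = 22°C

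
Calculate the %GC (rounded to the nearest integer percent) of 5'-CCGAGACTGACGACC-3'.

A=4, G=4, T=1, C=6
G+C = 4 + 6 = 10 out of 15 bases
%GC = 10/15 × 100 = 66.67% ≈ 67%

67%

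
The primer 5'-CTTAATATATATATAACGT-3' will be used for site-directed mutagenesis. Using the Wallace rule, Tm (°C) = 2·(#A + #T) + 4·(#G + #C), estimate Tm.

Counting bases: A=8, G=1, T=8, C=2
So N_AT = 16 and N_GC = 3.
Tm = 4·3 + 2·16 = 12 + 32 = 44°C

44°C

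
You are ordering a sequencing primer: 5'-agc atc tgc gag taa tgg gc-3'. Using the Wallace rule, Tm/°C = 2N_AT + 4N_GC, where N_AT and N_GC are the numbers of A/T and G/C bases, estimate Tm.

Scanning the sequence gives A=5, G=7, C=4, T=4.
So N_AT = 9 and N_GC = 11.
Tm = 2×9 + 4×11 = 62°C

62°C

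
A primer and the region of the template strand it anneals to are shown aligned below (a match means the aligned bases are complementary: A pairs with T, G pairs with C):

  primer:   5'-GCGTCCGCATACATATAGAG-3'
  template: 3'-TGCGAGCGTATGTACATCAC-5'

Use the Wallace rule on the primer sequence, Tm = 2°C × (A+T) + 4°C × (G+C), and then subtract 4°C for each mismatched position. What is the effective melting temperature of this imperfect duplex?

Primer base counts: A=6, T=4, G=5, C=5 → A+T=10, G+C=10
Perfect-match Tm = 2(10) + 4(10) = 20 + 40 = 60°C
Mismatches (positions where the bases are not complementary): 5 (at positions 1, 4, 5, 15, 19)
Effective Tm = 60 − 5×4 = 60 − 20 = 40°C

40°C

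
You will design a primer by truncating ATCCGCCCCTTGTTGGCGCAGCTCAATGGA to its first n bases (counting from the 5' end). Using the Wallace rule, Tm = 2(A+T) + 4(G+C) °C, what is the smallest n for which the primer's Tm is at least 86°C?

n = 27

First 26 bases: ATCCGCCCCTTGTTGGCGCAGCTCAA → Tm = 84°C (< 86°C)
First 27 bases: ATCCGCCCCTTGTTGGCGCAGCTCAAT → Tm = 86°C (≥ 86°C)
Each additional base adds 2°C (A/T) or 4°C (G/C), so Tm is non-decreasing in n; n = 27 is the first length to reach 86°C.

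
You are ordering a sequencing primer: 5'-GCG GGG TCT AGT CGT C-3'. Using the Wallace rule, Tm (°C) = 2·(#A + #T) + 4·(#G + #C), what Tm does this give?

Base counts: A=1, G=7, T=4, C=4
A+T = 5, G+C = 11
Tm = 4·11 + 2·5 = 44 + 10 = 54°C

54°C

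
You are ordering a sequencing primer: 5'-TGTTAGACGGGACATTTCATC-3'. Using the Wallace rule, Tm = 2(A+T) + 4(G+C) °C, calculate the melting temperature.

Base counts: A=5, T=7, G=5, C=4
A+T = 12, G+C = 9
Tm = 2(12) + 4(9) = 24 + 36 = 60°C

60°C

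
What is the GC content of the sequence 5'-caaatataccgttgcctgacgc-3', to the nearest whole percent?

Scanning the sequence gives C=7, G=4, T=5, A=6.
G+C = 4 + 7 = 11 out of 22 bases
%GC = 11/22 × 100 = 50% ≈ 50%

50%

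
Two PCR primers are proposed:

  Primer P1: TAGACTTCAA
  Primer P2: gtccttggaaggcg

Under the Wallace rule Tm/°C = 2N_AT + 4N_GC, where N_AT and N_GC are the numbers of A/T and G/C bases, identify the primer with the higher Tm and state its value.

Primer P1: A+T=7, G+C=3 → Tm = 2(7)+4(3) = 26°C
Primer P2: A+T=5, G+C=9 → Tm = 2(5)+4(9) = 46°C
26°C vs 46°C → primer P2 is higher.

Primer P2, 46°C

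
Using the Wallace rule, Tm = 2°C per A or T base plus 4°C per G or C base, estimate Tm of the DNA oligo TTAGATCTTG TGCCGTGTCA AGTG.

70°C

Scanning the sequence gives T=9, A=4, C=4, G=7.
A+T = 13, G+C = 11
Tm = 4·11 + 2·13 = 44 + 26 = 70°C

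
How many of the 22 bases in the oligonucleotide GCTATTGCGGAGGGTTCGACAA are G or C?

12

Base counts: G=8, C=4, A=5, T=5
Total G or C: 8 + 4 = 12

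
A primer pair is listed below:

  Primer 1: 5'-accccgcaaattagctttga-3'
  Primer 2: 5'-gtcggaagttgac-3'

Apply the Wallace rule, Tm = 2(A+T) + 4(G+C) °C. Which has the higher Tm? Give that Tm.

Primer 1, 58°C

Primer 1: A+T=11, G+C=9 → Tm = 2(11)+4(9) = 58°C
Primer 2: A+T=6, G+C=7 → Tm = 2(6)+4(7) = 40°C
58°C vs 40°C → primer 1 is higher.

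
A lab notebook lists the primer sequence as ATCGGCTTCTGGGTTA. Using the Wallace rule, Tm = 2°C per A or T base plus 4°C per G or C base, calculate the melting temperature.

48°C

Counting bases: C=3, G=5, A=2, T=6
A+T = 8, G+C = 8
Tm = 2×8 + 4×8 = 48°C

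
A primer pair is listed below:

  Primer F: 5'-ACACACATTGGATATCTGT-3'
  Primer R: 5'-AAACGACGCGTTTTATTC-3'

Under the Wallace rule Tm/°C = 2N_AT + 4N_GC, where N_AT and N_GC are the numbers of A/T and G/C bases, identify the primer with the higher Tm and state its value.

Primer F: A+T=12, G+C=7 → Tm = 2(12)+4(7) = 52°C
Primer R: A+T=11, G+C=7 → Tm = 2(11)+4(7) = 50°C
52°C vs 50°C → primer F is higher.

Primer F, 52°C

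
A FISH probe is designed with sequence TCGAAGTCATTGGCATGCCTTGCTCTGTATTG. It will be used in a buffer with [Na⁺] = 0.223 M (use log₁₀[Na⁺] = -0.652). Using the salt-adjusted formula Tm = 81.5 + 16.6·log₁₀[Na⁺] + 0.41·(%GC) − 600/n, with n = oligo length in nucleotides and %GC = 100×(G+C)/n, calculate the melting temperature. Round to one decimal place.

71.1°C

Length n = 32. Counting bases: C=7, G=8, T=12, A=5
G+C = 15, so %GC = 15/32 × 100 = 46.875%
Salt term: 16.6 × (-0.652) = -10.823
GC term: 0.41 × 46.875 = 19.219; length term: −600/32 = −18.75
Tm = 81.5 + (-10.823) + 19.219 − 18.75 = 71.146 → 71.1°C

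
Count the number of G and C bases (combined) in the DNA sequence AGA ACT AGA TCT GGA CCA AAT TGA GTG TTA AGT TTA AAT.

Counting bases: A=15, C=4, T=12, G=8
Total G or C: 8 + 4 = 12

12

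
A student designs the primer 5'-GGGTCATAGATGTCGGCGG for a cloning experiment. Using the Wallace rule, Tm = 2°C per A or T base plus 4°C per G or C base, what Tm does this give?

Base counts: C=3, T=4, G=9, A=3
AT pairs contribute 7, GC pairs contribute 12.
Tm = 2(7) + 4(12) = 14 + 48 = 62°C

62°C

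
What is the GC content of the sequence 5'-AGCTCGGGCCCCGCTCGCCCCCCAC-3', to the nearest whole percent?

Base counts: T=2, C=15, A=2, G=6
G+C = 6 + 15 = 21 out of 25 bases
%GC = 21/25 × 100 = 84% ≈ 84%

84%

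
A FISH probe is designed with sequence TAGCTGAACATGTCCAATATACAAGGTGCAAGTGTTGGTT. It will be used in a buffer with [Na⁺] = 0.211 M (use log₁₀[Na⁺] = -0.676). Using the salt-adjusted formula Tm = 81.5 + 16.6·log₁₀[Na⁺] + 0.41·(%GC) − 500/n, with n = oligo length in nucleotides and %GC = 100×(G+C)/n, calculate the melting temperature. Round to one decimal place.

74.2°C

Length n = 40. Counting bases: T=12, G=10, A=12, C=6
G+C = 16, so %GC = 16/40 × 100 = 40%
Salt term: 16.6 × (-0.676) = -11.222
GC term: 0.41 × 40 = 16.4; length term: −500/40 = −12.5
Tm = 81.5 + (-11.222) + 16.4 − 12.5 = 74.178 → 74.2°C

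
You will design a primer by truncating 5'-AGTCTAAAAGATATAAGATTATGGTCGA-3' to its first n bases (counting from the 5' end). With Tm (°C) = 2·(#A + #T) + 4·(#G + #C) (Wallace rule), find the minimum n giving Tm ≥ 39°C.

First 16 bases: AGTCTAAAAGATATAA → Tm = 38°C (< 39°C)
First 17 bases: AGTCTAAAAGATATAAG → Tm = 42°C (≥ 39°C)
Since every base adds ≥2°C, Tm only increases with n, so the threshold is first crossed at n = 17.

n = 17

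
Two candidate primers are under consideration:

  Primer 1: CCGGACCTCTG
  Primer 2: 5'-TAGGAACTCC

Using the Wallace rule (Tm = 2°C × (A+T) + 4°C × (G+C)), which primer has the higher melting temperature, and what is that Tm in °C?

Primer 1: A+T=3, G+C=8 → Tm = 2(3)+4(8) = 38°C
Primer 2: A+T=5, G+C=5 → Tm = 2(5)+4(5) = 30°C
38°C vs 30°C → primer 1 is higher.

Primer 1, 38°C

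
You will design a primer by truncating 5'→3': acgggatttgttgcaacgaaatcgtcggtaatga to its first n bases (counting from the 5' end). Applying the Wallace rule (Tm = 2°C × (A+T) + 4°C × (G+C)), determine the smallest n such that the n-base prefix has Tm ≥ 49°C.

n = 17

First 16 bases: ACGGGATTTGTTGCAA → Tm = 46°C (< 49°C)
First 17 bases: ACGGGATTTGTTGCAAC → Tm = 50°C (≥ 49°C)
Since every base adds ≥2°C, Tm only increases with n, so the threshold is first crossed at n = 17.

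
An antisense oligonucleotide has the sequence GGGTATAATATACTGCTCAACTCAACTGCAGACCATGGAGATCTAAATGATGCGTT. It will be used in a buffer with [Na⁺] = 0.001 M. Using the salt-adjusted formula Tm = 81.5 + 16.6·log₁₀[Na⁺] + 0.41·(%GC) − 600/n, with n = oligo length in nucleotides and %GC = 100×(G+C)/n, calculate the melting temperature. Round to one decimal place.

37.8°C

Length n = 56. Scanning the sequence gives C=11, G=12, T=15, A=18.
G+C = 23, so %GC = 23/56 × 100 = 41.071%
Salt term: 16.6 × (-3) = -49.8
GC term: 0.41 × 41.071 = 16.839; length term: −600/56 = −10.714
Tm = 81.5 + (-49.8) + 16.839 − 10.714 = 37.825 → 37.8°C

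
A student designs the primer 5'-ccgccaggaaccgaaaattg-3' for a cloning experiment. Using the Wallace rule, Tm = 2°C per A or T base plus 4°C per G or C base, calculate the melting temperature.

Base counts: C=6, G=5, T=2, A=7
AT pairs contribute 9, GC pairs contribute 11.
Tm = 2×9 + 4×11 = 62°C

62°C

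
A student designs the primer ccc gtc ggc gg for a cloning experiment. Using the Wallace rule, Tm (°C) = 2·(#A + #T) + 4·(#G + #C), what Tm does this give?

Counting bases: G=5, C=5, A=0, T=1
So N_AT = 1 and N_GC = 10.
Tm = 4·10 + 2·1 = 40 + 2 = 42°C

42°C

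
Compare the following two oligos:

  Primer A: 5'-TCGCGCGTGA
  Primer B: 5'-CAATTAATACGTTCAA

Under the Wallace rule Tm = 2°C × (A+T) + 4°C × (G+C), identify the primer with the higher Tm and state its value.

Primer A: A+T=3, G+C=7 → Tm = 2(3)+4(7) = 34°C
Primer B: A+T=12, G+C=4 → Tm = 2(12)+4(4) = 40°C
34°C vs 40°C → primer B is higher.

Primer B, 40°C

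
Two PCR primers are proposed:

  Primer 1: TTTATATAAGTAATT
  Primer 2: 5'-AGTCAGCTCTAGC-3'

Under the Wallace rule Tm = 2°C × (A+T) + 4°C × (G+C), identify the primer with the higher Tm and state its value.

Primer 1: A+T=14, G+C=1 → Tm = 2(14)+4(1) = 32°C
Primer 2: A+T=6, G+C=7 → Tm = 2(6)+4(7) = 40°C
32°C vs 40°C → primer 2 is higher.

Primer 2, 40°C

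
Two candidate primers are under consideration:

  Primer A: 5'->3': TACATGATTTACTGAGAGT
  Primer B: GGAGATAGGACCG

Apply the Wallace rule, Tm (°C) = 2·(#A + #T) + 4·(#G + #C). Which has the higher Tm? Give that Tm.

Primer A, 50°C

Primer A: A+T=13, G+C=6 → Tm = 2(13)+4(6) = 50°C
Primer B: A+T=5, G+C=8 → Tm = 2(5)+4(8) = 42°C
50°C vs 42°C → primer A is higher.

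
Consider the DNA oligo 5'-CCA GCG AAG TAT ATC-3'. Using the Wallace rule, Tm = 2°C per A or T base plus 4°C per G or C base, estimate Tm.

Scanning the sequence gives A=5, C=4, G=3, T=3.
A+T = 8, G+C = 7
Tm = 2×8 + 4×7 = 44°C

44°C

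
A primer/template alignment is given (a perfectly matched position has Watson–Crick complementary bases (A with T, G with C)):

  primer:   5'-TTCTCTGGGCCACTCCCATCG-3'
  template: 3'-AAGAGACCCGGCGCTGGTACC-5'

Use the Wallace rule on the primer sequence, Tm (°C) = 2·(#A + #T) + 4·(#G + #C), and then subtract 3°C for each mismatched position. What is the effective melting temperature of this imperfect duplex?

56°C

Primer base counts: A=2, T=6, G=4, C=9 → A+T=8, G+C=13
Perfect-match Tm = 2(8) + 4(13) = 16 + 52 = 68°C
Mismatches (positions where the bases are not complementary): 4 (at positions 12, 14, 15, 20)
Effective Tm = 68 − 4×3 = 68 − 12 = 56°C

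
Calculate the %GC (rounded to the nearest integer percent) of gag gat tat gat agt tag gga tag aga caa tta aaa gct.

33%

Base counts: T=10, A=16, G=11, C=2
G+C = 11 + 2 = 13 out of 39 bases
%GC = 13/39 × 100 = 33.33% ≈ 33%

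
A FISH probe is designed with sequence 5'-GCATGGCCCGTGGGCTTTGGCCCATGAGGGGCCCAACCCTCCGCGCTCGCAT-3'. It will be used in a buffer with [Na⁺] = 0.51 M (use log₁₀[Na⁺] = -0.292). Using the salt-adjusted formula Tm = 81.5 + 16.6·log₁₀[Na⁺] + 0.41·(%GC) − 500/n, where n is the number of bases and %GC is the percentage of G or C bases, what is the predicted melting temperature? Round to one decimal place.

Length n = 52. Counting bases: A=6, C=20, T=9, G=17
G+C = 37, so %GC = 37/52 × 100 = 71.154%
Salt term: 16.6 × (-0.292) = -4.847
GC term: 0.41 × 71.154 = 29.173; length term: −500/52 = −9.615
Tm = 81.5 + (-4.847) + 29.173 − 9.615 = 96.211 → 96.2°C

96.2°C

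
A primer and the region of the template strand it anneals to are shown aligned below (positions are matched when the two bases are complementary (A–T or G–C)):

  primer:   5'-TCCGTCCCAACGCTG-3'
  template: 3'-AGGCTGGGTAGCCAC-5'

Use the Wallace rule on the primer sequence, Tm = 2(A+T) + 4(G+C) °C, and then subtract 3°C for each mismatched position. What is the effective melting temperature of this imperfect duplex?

Primer base counts: A=2, T=3, G=3, C=7 → A+T=5, G+C=10
Perfect-match Tm = 2(5) + 4(10) = 10 + 40 = 50°C
Mismatches (positions where the bases are not complementary): 3 (at positions 5, 10, 13)
Effective Tm = 50 − 3×3 = 50 − 9 = 41°C

41°C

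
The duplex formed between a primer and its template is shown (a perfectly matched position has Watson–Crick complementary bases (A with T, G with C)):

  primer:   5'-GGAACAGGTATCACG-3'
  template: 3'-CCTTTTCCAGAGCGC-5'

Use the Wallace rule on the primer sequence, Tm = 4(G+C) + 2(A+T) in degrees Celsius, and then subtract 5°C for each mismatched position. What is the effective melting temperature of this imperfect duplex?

31°C

Primer base counts: A=5, T=2, G=5, C=3 → A+T=7, G+C=8
Perfect-match Tm = 2(7) + 4(8) = 14 + 32 = 46°C
Mismatches (positions where the bases are not complementary): 3 (at positions 5, 10, 13)
Effective Tm = 46 − 3×5 = 46 − 15 = 31°C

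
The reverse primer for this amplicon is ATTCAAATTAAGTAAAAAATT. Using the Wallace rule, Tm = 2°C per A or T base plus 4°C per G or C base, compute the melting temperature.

Base counts: C=1, G=1, A=12, T=7
So N_AT = 19 and N_GC = 2.
Tm = 2(19) + 4(2) = 38 + 8 = 46°C

46°C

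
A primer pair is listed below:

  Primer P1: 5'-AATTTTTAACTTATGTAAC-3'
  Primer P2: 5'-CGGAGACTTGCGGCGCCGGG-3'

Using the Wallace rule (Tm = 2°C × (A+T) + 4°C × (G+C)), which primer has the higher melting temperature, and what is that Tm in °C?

Primer P2, 72°C

Primer P1: A+T=16, G+C=3 → Tm = 2(16)+4(3) = 44°C
Primer P2: A+T=4, G+C=16 → Tm = 2(4)+4(16) = 72°C
44°C vs 72°C → primer P2 is higher.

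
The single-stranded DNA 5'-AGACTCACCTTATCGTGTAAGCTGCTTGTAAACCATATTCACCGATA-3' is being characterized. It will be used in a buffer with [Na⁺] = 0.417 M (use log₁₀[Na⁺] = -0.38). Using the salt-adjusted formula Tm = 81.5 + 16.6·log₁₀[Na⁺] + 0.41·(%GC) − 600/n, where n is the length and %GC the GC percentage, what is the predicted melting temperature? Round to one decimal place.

79.0°C

Length n = 47. Scanning the sequence gives C=12, A=14, G=7, T=14.
G+C = 19, so %GC = 19/47 × 100 = 40.426%
Salt term: 16.6 × (-0.38) = -6.308
GC term: 0.41 × 40.426 = 16.575; length term: −600/47 = −12.766
Tm = 81.5 + (-6.308) + 16.575 − 12.766 = 79.001 → 79.0°C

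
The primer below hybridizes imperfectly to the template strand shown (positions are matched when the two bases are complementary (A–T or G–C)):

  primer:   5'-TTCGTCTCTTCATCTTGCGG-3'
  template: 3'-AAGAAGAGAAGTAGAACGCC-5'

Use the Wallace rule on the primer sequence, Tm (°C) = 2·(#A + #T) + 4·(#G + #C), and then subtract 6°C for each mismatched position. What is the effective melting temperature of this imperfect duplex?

54°C

Primer base counts: A=1, T=9, G=4, C=6 → A+T=10, G+C=10
Perfect-match Tm = 2(10) + 4(10) = 20 + 40 = 60°C
Mismatches (positions where the bases are not complementary): 1 (at position 4)
Effective Tm = 60 − 1×6 = 60 − 6 = 54°C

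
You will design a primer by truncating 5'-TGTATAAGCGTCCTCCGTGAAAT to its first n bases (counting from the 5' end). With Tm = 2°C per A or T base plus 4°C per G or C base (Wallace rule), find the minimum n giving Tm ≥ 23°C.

First 8 bases: TGTATAAG → Tm = 20°C (< 23°C)
First 9 bases: TGTATAAGC → Tm = 24°C (≥ 23°C)
Each additional base adds 2°C (A/T) or 4°C (G/C), so Tm is non-decreasing in n; n = 9 is the first length to reach 23°C.

n = 9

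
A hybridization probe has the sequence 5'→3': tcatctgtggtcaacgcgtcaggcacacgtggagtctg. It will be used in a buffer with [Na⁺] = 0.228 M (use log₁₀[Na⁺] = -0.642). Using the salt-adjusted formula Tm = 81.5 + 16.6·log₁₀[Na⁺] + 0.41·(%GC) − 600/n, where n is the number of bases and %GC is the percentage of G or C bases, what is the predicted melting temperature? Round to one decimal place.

78.8°C

Length n = 38. A=7, G=12, C=10, T=9
G+C = 22, so %GC = 22/38 × 100 = 57.895%
Salt term: 16.6 × (-0.642) = -10.657
GC term: 0.41 × 57.895 = 23.737; length term: −600/38 = −15.789
Tm = 81.5 + (-10.657) + 23.737 − 15.789 = 78.791 → 78.8°C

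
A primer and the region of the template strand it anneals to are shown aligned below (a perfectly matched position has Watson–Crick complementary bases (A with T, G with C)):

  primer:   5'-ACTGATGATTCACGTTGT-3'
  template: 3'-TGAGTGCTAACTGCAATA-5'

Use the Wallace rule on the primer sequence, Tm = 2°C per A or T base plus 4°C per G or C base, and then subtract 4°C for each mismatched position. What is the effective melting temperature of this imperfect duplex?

34°C

Primer base counts: A=4, T=7, G=4, C=3 → A+T=11, G+C=7
Perfect-match Tm = 2(11) + 4(7) = 22 + 28 = 50°C
Mismatches (positions where the bases are not complementary): 4 (at positions 4, 6, 11, 17)
Effective Tm = 50 − 4×4 = 50 − 16 = 34°C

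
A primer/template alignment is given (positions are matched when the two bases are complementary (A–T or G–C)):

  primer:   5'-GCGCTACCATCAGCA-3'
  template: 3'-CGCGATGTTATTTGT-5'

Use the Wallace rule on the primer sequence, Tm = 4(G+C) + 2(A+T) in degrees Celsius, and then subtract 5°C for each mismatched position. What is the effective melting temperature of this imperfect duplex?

Primer base counts: A=4, T=2, G=3, C=6 → A+T=6, G+C=9
Perfect-match Tm = 2(6) + 4(9) = 12 + 36 = 48°C
Mismatches (positions where the bases are not complementary): 3 (at positions 8, 11, 13)
Effective Tm = 48 − 3×5 = 48 − 15 = 33°C

33°C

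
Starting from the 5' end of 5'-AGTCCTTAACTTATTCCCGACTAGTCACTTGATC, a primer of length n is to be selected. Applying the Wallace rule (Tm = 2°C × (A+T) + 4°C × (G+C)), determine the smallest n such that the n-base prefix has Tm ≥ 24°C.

First 8 bases: AGTCCTTA → Tm = 22°C (< 24°C)
First 9 bases: AGTCCTTAA → Tm = 24°C (≥ 24°C)
Each additional base adds 2°C (A/T) or 4°C (G/C), so Tm is non-decreasing in n; n = 9 is the first length to reach 24°C.

n = 9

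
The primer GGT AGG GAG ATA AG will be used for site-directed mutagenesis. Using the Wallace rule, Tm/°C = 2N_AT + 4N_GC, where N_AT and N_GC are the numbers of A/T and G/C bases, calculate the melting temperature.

42°C

Scanning the sequence gives A=5, C=0, T=2, G=7.
So N_AT = 7 and N_GC = 7.
Tm = 2(7) + 4(7) = 14 + 28 = 42°C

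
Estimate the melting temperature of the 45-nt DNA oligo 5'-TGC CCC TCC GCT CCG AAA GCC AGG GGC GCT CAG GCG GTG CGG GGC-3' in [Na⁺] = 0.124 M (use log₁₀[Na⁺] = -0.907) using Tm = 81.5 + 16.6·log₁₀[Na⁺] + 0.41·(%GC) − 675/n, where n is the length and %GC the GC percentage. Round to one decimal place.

83.3°C

Length n = 45. Counting bases: G=18, T=5, C=17, A=5
G+C = 35, so %GC = 35/45 × 100 = 77.778%
Salt term: 16.6 × (-0.907) = -15.056
GC term: 0.41 × 77.778 = 31.889; length term: −675/45 = −15
Tm = 81.5 + (-15.056) + 31.889 − 15 = 83.333 → 83.3°C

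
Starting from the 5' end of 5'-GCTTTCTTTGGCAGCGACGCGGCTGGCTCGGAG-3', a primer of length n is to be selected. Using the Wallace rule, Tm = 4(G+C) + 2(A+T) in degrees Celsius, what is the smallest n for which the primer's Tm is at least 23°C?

n = 9

First 8 bases: GCTTTCTT → Tm = 22°C (< 23°C)
First 9 bases: GCTTTCTTT → Tm = 24°C (≥ 23°C)
Since every base adds ≥2°C, Tm only increases with n, so the threshold is first crossed at n = 9.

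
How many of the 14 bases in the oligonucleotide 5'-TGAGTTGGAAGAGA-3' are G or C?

Counting bases: C=0, A=5, T=3, G=6
Total G or C: 6 + 0 = 6

6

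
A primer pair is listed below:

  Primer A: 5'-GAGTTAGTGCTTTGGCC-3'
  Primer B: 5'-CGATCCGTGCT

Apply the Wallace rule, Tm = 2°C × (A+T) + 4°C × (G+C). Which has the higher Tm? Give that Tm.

Primer A, 52°C

Primer A: A+T=8, G+C=9 → Tm = 2(8)+4(9) = 52°C
Primer B: A+T=4, G+C=7 → Tm = 2(4)+4(7) = 36°C
52°C vs 36°C → primer A is higher.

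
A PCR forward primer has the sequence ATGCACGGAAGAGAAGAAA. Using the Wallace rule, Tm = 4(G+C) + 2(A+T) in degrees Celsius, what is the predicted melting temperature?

54°C

Scanning the sequence gives A=10, C=2, T=1, G=6.
AT pairs contribute 11, GC pairs contribute 8.
Tm = 2(11) + 4(8) = 22 + 32 = 54°C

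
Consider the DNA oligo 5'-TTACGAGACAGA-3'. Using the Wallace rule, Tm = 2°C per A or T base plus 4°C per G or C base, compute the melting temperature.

34°C

Base counts: A=5, G=3, C=2, T=2
A+T = 7, G+C = 5
Tm = 2(7) + 4(5) = 14 + 20 = 34°C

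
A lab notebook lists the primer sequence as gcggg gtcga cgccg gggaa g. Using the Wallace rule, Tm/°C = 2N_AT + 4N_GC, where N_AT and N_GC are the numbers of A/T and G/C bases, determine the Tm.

76°C

G=12, C=5, A=3, T=1
So N_AT = 4 and N_GC = 17.
Tm = 2(4) + 4(17) = 8 + 68 = 76°C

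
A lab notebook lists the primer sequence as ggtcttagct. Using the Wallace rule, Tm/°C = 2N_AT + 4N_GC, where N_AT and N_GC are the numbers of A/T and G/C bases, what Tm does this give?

30°C

Scanning the sequence gives T=4, A=1, C=2, G=3.
AT pairs contribute 5, GC pairs contribute 5.
Tm = 4·5 + 2·5 = 20 + 10 = 30°C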